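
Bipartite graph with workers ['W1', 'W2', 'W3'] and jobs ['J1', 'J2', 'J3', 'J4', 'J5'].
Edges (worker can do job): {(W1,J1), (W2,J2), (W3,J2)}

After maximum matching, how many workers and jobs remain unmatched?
Unmatched: 1 workers, 3 jobs

Maximum matching size: 2
Workers: 3 total, 2 matched, 1 unmatched
Jobs: 5 total, 2 matched, 3 unmatched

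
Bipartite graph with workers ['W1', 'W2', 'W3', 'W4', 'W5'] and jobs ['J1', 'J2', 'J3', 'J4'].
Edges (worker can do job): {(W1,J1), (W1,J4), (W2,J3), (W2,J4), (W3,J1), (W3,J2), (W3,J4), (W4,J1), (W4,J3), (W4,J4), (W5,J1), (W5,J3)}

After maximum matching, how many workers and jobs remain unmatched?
Unmatched: 1 workers, 0 jobs

Maximum matching size: 4
Workers: 5 total, 4 matched, 1 unmatched
Jobs: 4 total, 4 matched, 0 unmatched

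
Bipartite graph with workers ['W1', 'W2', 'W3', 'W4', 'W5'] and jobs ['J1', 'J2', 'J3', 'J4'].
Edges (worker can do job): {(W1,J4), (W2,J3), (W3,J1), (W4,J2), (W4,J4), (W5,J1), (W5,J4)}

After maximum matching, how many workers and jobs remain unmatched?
Unmatched: 1 workers, 0 jobs

Maximum matching size: 4
Workers: 5 total, 4 matched, 1 unmatched
Jobs: 4 total, 4 matched, 0 unmatched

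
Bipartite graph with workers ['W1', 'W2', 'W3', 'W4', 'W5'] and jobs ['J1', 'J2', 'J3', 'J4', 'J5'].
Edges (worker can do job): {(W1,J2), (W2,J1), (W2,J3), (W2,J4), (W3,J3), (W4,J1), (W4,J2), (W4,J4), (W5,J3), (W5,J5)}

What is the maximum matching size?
Maximum matching size = 5

Maximum matching: {(W1,J2), (W2,J1), (W3,J3), (W4,J4), (W5,J5)}
Size: 5

This assigns 5 workers to 5 distinct jobs.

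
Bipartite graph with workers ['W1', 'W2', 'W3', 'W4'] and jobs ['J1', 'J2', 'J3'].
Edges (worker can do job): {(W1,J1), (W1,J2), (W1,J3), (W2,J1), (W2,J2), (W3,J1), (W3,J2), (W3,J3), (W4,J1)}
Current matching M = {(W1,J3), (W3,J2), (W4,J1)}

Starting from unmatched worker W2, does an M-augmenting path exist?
No augmenting path from W2

Alternating search from W2 reaches jobs: {J1, J2, J3}.
Every reachable job is already matched in M, and following those matched edges back to workers exposes no further unvisited jobs.
No M-augmenting path from W2 exists.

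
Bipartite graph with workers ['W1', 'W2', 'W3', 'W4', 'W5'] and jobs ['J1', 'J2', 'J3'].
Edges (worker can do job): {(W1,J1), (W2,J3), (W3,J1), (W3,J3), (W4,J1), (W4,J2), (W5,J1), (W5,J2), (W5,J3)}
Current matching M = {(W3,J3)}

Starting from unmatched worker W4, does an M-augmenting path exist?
Yes: W4 → J2

An M-augmenting path alternates non-matching / matching edges, starting and ending at unmatched vertices.
Path: W4 → J2
(J2 is unmatched in M, so the path is augmenting.)
Flipping edges along this path would increase |M| from 1 to 2.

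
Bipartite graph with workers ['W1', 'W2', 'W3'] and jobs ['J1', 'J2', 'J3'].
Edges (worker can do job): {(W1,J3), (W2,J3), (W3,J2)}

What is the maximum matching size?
Maximum matching size = 2

Maximum matching: {(W1,J3), (W3,J2)}
Size: 2

This assigns 2 workers to 2 distinct jobs.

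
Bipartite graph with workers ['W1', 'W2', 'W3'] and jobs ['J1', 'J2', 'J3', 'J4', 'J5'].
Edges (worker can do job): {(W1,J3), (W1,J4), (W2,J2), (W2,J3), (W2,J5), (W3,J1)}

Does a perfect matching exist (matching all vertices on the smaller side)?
Yes, perfect matching exists (size 3)

Perfect matching: {(W1,J4), (W2,J2), (W3,J1)}
All 3 vertices on the smaller side are matched.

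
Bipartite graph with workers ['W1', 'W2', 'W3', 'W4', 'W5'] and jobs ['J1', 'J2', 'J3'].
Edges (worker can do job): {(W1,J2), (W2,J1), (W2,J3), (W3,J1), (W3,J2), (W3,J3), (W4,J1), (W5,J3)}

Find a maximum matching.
Matching: {(W1,J2), (W3,J1), (W5,J3)}

Maximum matching (size 3):
  W1 → J2
  W3 → J1
  W5 → J3

Each worker is assigned to at most one job, and each job to at most one worker.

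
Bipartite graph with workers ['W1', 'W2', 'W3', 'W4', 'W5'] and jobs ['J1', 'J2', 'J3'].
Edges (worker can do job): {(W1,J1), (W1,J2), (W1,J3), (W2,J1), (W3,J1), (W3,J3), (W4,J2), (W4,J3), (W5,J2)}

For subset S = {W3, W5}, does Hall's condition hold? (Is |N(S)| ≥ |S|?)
Yes: |N(S)| = 3, |S| = 2

Subset S = {W3, W5}
Neighbors N(S) = {J1, J2, J3}

|N(S)| = 3, |S| = 2
Hall's condition: |N(S)| ≥ |S| is satisfied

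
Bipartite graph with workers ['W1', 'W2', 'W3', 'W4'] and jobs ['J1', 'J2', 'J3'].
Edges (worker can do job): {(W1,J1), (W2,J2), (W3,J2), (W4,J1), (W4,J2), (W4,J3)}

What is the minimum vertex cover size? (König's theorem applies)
Minimum vertex cover size = 3

By König's theorem: in bipartite graphs,
min vertex cover = max matching = 3

Maximum matching has size 3, so minimum vertex cover also has size 3.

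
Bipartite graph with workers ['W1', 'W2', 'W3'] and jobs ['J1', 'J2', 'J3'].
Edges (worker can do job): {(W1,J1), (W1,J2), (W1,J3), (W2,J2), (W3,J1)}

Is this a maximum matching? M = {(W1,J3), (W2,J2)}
No, size 2 is not maximum

Proposed matching has size 2.
Maximum matching size for this graph: 3.

This is NOT maximum - can be improved to size 3.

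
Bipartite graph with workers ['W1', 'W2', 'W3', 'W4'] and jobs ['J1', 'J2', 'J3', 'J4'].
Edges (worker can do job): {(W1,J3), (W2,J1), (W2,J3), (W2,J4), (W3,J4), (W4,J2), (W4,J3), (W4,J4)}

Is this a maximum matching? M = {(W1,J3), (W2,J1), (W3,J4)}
No, size 3 is not maximum

Proposed matching has size 3.
Maximum matching size for this graph: 4.

This is NOT maximum - can be improved to size 4.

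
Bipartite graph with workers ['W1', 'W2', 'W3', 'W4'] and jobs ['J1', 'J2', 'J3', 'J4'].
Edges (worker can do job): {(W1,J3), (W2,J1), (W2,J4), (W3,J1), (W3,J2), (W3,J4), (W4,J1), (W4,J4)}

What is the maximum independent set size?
Maximum independent set = 4

By König's theorem:
- Min vertex cover = Max matching = 4
- Max independent set = Total vertices - Min vertex cover
- Max independent set = 8 - 4 = 4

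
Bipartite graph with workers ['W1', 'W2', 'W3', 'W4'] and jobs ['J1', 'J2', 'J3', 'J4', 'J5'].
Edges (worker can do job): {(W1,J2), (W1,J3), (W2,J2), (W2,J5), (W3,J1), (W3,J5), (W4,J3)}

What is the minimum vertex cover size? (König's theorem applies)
Minimum vertex cover size = 4

By König's theorem: in bipartite graphs,
min vertex cover = max matching = 4

Maximum matching has size 4, so minimum vertex cover also has size 4.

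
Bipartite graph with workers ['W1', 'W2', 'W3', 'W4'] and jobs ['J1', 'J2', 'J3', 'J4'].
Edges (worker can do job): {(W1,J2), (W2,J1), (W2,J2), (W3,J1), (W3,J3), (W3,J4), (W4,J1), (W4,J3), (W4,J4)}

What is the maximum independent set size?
Maximum independent set = 4

By König's theorem:
- Min vertex cover = Max matching = 4
- Max independent set = Total vertices - Min vertex cover
- Max independent set = 8 - 4 = 4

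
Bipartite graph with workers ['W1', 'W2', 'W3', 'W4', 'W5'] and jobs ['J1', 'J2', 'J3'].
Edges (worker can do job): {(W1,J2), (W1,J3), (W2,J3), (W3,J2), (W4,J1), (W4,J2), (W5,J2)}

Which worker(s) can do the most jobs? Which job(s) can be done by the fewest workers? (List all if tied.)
Most versatile: W1, W4 (2 jobs); Least covered: J1 (1 workers)

Worker degrees (jobs they can do): W1:2, W2:1, W3:1, W4:2, W5:1
Job degrees (workers who can do it): J1:1, J2:4, J3:2

Maximum worker degree is 2, achieved by: W1, W4
Minimum job degree is 1, achieved by: J1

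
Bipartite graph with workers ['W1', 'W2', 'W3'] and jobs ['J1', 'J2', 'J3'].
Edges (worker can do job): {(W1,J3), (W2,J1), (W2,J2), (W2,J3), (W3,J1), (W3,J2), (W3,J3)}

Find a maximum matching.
Matching: {(W1,J3), (W2,J1), (W3,J2)}

Maximum matching (size 3):
  W1 → J3
  W2 → J1
  W3 → J2

Each worker is assigned to at most one job, and each job to at most one worker.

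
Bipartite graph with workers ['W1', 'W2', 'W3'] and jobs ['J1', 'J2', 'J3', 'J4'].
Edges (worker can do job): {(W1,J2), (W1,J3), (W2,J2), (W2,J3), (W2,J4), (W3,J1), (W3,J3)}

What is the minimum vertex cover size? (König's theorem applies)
Minimum vertex cover size = 3

By König's theorem: in bipartite graphs,
min vertex cover = max matching = 3

Maximum matching has size 3, so minimum vertex cover also has size 3.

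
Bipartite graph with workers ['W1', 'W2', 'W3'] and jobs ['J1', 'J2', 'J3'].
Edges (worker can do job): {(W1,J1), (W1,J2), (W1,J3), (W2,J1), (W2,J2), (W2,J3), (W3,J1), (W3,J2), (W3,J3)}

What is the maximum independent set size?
Maximum independent set = 3

By König's theorem:
- Min vertex cover = Max matching = 3
- Max independent set = Total vertices - Min vertex cover
- Max independent set = 6 - 3 = 3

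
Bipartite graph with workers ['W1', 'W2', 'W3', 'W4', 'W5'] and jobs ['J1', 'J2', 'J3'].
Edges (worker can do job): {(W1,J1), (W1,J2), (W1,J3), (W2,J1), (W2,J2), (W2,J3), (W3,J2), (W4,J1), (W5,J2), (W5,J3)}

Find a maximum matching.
Matching: {(W3,J2), (W4,J1), (W5,J3)}

Maximum matching (size 3):
  W3 → J2
  W4 → J1
  W5 → J3

Each worker is assigned to at most one job, and each job to at most one worker.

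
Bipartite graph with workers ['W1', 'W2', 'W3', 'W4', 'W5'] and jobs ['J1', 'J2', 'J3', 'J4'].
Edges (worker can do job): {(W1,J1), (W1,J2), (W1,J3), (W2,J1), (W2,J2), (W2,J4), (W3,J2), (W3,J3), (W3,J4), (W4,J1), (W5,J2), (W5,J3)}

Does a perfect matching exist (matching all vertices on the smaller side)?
Yes, perfect matching exists (size 4)

Perfect matching: {(W2,J4), (W3,J2), (W4,J1), (W5,J3)}
All 4 vertices on the smaller side are matched.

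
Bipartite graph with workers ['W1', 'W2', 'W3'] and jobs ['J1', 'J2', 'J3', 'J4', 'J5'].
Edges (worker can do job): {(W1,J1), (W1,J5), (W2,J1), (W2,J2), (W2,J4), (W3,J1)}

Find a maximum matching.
Matching: {(W1,J5), (W2,J4), (W3,J1)}

Maximum matching (size 3):
  W1 → J5
  W2 → J4
  W3 → J1

Each worker is assigned to at most one job, and each job to at most one worker.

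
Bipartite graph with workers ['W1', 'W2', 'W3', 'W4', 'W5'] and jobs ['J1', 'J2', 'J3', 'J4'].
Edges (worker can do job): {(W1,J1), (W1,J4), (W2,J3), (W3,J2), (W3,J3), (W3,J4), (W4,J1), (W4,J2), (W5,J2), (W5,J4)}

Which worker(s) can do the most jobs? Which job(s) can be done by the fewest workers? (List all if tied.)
Most versatile: W3 (3 jobs); Least covered: J1, J3 (2 workers)

Worker degrees (jobs they can do): W1:2, W2:1, W3:3, W4:2, W5:2
Job degrees (workers who can do it): J1:2, J2:3, J3:2, J4:3

Maximum worker degree is 3, achieved by: W3
Minimum job degree is 2, achieved by: J1, J3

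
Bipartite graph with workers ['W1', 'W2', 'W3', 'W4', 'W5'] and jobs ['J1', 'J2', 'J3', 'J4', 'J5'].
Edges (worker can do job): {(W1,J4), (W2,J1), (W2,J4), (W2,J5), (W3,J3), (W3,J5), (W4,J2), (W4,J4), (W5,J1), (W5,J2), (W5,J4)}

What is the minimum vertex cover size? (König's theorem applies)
Minimum vertex cover size = 5

By König's theorem: in bipartite graphs,
min vertex cover = max matching = 5

Maximum matching has size 5, so minimum vertex cover also has size 5.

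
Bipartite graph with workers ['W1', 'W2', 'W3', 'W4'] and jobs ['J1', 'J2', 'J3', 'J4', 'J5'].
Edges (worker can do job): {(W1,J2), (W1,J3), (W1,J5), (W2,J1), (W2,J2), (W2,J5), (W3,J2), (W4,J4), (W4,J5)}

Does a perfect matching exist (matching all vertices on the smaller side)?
Yes, perfect matching exists (size 4)

Perfect matching: {(W1,J3), (W2,J1), (W3,J2), (W4,J5)}
All 4 vertices on the smaller side are matched.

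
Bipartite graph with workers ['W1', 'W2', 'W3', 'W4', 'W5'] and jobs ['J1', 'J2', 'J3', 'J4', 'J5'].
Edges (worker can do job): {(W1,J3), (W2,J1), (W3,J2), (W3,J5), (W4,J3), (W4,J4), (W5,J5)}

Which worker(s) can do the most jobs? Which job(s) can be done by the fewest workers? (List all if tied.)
Most versatile: W3, W4 (2 jobs); Least covered: J1, J2, J4 (1 workers)

Worker degrees (jobs they can do): W1:1, W2:1, W3:2, W4:2, W5:1
Job degrees (workers who can do it): J1:1, J2:1, J3:2, J4:1, J5:2

Maximum worker degree is 2, achieved by: W3, W4
Minimum job degree is 1, achieved by: J1, J2, J4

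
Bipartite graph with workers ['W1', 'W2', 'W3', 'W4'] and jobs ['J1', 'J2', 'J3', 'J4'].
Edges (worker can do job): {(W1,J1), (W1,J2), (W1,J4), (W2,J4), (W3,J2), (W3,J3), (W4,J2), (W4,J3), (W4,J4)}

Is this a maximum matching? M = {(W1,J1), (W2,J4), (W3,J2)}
No, size 3 is not maximum

Proposed matching has size 3.
Maximum matching size for this graph: 4.

This is NOT maximum - can be improved to size 4.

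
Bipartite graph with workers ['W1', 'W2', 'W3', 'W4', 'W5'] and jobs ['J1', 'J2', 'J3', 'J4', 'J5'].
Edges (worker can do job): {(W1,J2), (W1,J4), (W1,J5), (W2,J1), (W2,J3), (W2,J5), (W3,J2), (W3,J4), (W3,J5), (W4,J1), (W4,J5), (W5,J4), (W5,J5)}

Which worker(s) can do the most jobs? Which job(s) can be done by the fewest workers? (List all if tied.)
Most versatile: W1, W2, W3 (3 jobs); Least covered: J3 (1 workers)

Worker degrees (jobs they can do): W1:3, W2:3, W3:3, W4:2, W5:2
Job degrees (workers who can do it): J1:2, J2:2, J3:1, J4:3, J5:5

Maximum worker degree is 3, achieved by: W1, W2, W3
Minimum job degree is 1, achieved by: J3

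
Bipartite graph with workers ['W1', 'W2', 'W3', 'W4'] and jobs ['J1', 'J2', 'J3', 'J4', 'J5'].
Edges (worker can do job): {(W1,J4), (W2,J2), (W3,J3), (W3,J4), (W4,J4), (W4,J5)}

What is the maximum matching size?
Maximum matching size = 4

Maximum matching: {(W1,J4), (W2,J2), (W3,J3), (W4,J5)}
Size: 4

This assigns 4 workers to 4 distinct jobs.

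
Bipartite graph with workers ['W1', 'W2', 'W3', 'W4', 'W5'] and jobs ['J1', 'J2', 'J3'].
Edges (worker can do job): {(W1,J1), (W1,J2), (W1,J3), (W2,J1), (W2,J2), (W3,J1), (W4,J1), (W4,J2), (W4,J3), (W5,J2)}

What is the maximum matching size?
Maximum matching size = 3

Maximum matching: {(W3,J1), (W4,J3), (W5,J2)}
Size: 3

This assigns 3 workers to 3 distinct jobs.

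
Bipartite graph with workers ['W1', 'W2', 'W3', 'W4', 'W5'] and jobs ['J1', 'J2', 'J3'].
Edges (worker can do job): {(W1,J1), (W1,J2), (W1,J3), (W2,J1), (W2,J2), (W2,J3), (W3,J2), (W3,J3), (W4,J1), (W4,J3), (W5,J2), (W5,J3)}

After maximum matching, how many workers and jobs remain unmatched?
Unmatched: 2 workers, 0 jobs

Maximum matching size: 3
Workers: 5 total, 3 matched, 2 unmatched
Jobs: 3 total, 3 matched, 0 unmatched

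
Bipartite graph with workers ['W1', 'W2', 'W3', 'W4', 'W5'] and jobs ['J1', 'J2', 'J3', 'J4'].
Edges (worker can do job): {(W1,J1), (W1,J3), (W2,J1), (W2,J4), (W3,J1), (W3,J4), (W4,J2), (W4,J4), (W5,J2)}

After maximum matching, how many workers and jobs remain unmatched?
Unmatched: 1 workers, 0 jobs

Maximum matching size: 4
Workers: 5 total, 4 matched, 1 unmatched
Jobs: 4 total, 4 matched, 0 unmatched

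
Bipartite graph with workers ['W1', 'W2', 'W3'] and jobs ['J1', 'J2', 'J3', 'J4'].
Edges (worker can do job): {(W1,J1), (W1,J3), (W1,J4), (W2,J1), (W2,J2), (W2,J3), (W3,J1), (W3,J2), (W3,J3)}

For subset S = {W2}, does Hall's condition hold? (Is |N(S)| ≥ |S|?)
Yes: |N(S)| = 3, |S| = 1

Subset S = {W2}
Neighbors N(S) = {J1, J2, J3}

|N(S)| = 3, |S| = 1
Hall's condition: |N(S)| ≥ |S| is satisfied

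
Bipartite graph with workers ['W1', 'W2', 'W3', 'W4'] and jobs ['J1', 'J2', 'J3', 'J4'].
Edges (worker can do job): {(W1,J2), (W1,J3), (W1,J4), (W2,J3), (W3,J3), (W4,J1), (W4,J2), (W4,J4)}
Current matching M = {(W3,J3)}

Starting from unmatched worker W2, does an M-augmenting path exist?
No augmenting path from W2

Alternating search from W2 reaches jobs: {J3}.
Every reachable job is already matched in M, and following those matched edges back to workers exposes no further unvisited jobs.
No M-augmenting path from W2 exists.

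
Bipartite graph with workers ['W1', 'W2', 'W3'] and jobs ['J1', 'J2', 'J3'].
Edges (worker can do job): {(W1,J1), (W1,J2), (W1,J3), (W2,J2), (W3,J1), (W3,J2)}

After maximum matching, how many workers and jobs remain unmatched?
Unmatched: 0 workers, 0 jobs

Maximum matching size: 3
Workers: 3 total, 3 matched, 0 unmatched
Jobs: 3 total, 3 matched, 0 unmatched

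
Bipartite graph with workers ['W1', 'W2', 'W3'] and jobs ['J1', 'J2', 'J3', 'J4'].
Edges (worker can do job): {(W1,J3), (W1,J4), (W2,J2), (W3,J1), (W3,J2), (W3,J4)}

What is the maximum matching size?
Maximum matching size = 3

Maximum matching: {(W1,J3), (W2,J2), (W3,J1)}
Size: 3

This assigns 3 workers to 3 distinct jobs.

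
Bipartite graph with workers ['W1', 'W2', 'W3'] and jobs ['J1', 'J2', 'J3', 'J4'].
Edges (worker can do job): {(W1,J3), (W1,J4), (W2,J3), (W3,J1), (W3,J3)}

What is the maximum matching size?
Maximum matching size = 3

Maximum matching: {(W1,J4), (W2,J3), (W3,J1)}
Size: 3

This assigns 3 workers to 3 distinct jobs.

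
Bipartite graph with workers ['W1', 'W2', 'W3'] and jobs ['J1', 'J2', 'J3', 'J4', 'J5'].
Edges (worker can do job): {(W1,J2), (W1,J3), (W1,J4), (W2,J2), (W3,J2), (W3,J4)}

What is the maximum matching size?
Maximum matching size = 3

Maximum matching: {(W1,J3), (W2,J2), (W3,J4)}
Size: 3

This assigns 3 workers to 3 distinct jobs.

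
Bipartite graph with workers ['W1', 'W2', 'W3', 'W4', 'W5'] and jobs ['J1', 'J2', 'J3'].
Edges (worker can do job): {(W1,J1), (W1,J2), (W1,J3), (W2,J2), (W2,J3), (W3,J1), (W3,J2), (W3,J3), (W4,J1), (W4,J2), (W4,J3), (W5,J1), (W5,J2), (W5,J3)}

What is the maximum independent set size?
Maximum independent set = 5

By König's theorem:
- Min vertex cover = Max matching = 3
- Max independent set = Total vertices - Min vertex cover
- Max independent set = 8 - 3 = 5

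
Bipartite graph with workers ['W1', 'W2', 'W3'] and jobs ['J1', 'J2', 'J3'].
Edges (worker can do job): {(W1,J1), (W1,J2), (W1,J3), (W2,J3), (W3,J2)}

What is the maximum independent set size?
Maximum independent set = 3

By König's theorem:
- Min vertex cover = Max matching = 3
- Max independent set = Total vertices - Min vertex cover
- Max independent set = 6 - 3 = 3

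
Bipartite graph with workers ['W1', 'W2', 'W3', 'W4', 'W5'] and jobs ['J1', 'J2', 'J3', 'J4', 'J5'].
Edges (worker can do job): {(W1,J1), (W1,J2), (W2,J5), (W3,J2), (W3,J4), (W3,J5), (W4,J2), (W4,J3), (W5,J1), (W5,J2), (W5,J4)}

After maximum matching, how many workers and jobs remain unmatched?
Unmatched: 0 workers, 0 jobs

Maximum matching size: 5
Workers: 5 total, 5 matched, 0 unmatched
Jobs: 5 total, 5 matched, 0 unmatched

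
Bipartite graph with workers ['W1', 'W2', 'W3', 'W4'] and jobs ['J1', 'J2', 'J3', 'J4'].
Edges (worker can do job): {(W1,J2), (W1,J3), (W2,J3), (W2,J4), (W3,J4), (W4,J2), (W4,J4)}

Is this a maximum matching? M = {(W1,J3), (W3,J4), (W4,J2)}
Yes, size 3 is maximum

Proposed matching has size 3.
Maximum matching size for this graph: 3.

This is a maximum matching.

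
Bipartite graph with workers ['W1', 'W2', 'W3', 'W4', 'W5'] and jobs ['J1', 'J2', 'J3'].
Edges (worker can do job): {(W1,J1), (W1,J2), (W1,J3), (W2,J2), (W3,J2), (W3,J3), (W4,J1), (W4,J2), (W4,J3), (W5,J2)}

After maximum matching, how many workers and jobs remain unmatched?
Unmatched: 2 workers, 0 jobs

Maximum matching size: 3
Workers: 5 total, 3 matched, 2 unmatched
Jobs: 3 total, 3 matched, 0 unmatched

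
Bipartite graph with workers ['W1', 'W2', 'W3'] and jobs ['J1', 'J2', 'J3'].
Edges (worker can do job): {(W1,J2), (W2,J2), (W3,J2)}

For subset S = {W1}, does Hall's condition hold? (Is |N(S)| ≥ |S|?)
Yes: |N(S)| = 1, |S| = 1

Subset S = {W1}
Neighbors N(S) = {J2}

|N(S)| = 1, |S| = 1
Hall's condition: |N(S)| ≥ |S| is satisfied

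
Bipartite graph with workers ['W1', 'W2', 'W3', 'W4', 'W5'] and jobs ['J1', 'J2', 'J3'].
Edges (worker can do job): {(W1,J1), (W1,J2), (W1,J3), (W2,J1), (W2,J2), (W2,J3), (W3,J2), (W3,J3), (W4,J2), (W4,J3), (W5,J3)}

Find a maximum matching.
Matching: {(W1,J1), (W3,J2), (W5,J3)}

Maximum matching (size 3):
  W1 → J1
  W3 → J2
  W5 → J3

Each worker is assigned to at most one job, and each job to at most one worker.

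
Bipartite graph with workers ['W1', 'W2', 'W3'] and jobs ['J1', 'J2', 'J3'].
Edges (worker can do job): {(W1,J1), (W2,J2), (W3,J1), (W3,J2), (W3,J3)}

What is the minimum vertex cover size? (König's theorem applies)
Minimum vertex cover size = 3

By König's theorem: in bipartite graphs,
min vertex cover = max matching = 3

Maximum matching has size 3, so minimum vertex cover also has size 3.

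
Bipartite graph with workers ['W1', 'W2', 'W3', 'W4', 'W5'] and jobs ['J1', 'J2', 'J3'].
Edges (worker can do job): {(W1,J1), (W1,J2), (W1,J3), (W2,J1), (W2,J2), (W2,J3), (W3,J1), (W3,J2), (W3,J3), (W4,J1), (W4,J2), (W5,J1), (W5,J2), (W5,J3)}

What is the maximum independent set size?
Maximum independent set = 5

By König's theorem:
- Min vertex cover = Max matching = 3
- Max independent set = Total vertices - Min vertex cover
- Max independent set = 8 - 3 = 5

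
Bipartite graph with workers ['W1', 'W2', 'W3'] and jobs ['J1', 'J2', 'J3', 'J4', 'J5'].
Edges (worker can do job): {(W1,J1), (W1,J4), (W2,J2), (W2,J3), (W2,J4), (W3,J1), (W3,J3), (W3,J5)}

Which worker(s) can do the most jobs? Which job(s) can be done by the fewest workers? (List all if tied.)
Most versatile: W2, W3 (3 jobs); Least covered: J2, J5 (1 workers)

Worker degrees (jobs they can do): W1:2, W2:3, W3:3
Job degrees (workers who can do it): J1:2, J2:1, J3:2, J4:2, J5:1

Maximum worker degree is 3, achieved by: W2, W3
Minimum job degree is 1, achieved by: J2, J5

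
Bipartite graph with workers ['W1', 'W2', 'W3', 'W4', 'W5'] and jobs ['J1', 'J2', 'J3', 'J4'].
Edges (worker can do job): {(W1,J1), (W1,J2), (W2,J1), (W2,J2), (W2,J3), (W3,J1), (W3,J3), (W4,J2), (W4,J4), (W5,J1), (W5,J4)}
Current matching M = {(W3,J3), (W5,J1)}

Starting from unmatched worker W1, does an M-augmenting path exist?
Yes: W1 → J2

An M-augmenting path alternates non-matching / matching edges, starting and ending at unmatched vertices.
Path: W1 → J2
(J2 is unmatched in M, so the path is augmenting.)
Flipping edges along this path would increase |M| from 2 to 3.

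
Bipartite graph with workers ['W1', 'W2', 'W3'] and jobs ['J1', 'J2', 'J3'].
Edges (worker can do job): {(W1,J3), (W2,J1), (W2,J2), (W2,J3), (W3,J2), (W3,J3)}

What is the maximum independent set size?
Maximum independent set = 3

By König's theorem:
- Min vertex cover = Max matching = 3
- Max independent set = Total vertices - Min vertex cover
- Max independent set = 6 - 3 = 3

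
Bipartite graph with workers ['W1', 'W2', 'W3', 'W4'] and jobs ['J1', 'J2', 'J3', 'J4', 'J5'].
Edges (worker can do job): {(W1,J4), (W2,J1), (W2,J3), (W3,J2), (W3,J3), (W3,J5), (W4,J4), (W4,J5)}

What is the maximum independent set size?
Maximum independent set = 5

By König's theorem:
- Min vertex cover = Max matching = 4
- Max independent set = Total vertices - Min vertex cover
- Max independent set = 9 - 4 = 5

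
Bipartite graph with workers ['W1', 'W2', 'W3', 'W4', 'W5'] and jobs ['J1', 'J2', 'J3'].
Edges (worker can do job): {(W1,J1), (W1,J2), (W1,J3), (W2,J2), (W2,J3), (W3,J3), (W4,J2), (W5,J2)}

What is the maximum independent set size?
Maximum independent set = 5

By König's theorem:
- Min vertex cover = Max matching = 3
- Max independent set = Total vertices - Min vertex cover
- Max independent set = 8 - 3 = 5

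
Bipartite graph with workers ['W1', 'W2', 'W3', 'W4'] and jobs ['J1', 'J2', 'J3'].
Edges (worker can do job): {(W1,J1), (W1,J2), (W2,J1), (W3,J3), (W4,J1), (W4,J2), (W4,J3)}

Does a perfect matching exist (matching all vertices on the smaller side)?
Yes, perfect matching exists (size 3)

Perfect matching: {(W1,J2), (W3,J3), (W4,J1)}
All 3 vertices on the smaller side are matched.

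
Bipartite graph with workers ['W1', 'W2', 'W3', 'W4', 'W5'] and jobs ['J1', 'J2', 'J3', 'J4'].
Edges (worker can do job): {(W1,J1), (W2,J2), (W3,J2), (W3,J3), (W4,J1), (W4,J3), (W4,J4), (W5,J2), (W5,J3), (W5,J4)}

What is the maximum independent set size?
Maximum independent set = 5

By König's theorem:
- Min vertex cover = Max matching = 4
- Max independent set = Total vertices - Min vertex cover
- Max independent set = 9 - 4 = 5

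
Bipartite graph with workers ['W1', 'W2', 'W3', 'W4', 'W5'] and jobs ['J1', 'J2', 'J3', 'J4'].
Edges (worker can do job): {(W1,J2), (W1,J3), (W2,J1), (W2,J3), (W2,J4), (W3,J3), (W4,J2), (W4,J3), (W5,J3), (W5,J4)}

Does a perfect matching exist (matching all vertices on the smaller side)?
Yes, perfect matching exists (size 4)

Perfect matching: {(W2,J1), (W3,J3), (W4,J2), (W5,J4)}
All 4 vertices on the smaller side are matched.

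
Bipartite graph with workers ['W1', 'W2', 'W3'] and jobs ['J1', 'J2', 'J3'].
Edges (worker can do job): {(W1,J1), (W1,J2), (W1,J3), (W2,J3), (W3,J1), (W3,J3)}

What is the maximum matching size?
Maximum matching size = 3

Maximum matching: {(W1,J2), (W2,J3), (W3,J1)}
Size: 3

This assigns 3 workers to 3 distinct jobs.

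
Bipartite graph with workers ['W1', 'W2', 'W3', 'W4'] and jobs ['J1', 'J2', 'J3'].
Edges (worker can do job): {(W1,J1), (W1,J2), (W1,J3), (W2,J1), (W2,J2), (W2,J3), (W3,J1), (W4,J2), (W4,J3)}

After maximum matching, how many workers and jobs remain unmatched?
Unmatched: 1 workers, 0 jobs

Maximum matching size: 3
Workers: 4 total, 3 matched, 1 unmatched
Jobs: 3 total, 3 matched, 0 unmatched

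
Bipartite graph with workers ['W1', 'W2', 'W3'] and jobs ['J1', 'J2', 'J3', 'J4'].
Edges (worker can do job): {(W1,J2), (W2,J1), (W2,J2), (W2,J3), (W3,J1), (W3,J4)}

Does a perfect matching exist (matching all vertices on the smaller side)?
Yes, perfect matching exists (size 3)

Perfect matching: {(W1,J2), (W2,J1), (W3,J4)}
All 3 vertices on the smaller side are matched.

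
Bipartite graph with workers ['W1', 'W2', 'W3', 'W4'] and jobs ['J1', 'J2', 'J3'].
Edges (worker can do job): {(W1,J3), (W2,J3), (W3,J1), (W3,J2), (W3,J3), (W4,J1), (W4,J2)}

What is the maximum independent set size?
Maximum independent set = 4

By König's theorem:
- Min vertex cover = Max matching = 3
- Max independent set = Total vertices - Min vertex cover
- Max independent set = 7 - 3 = 4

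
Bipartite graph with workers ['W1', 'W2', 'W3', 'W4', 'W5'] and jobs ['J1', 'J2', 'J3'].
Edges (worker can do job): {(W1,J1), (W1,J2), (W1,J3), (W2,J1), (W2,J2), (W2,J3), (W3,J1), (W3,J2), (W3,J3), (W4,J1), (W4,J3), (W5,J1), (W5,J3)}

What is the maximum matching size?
Maximum matching size = 3

Maximum matching: {(W1,J2), (W3,J1), (W5,J3)}
Size: 3

This assigns 3 workers to 3 distinct jobs.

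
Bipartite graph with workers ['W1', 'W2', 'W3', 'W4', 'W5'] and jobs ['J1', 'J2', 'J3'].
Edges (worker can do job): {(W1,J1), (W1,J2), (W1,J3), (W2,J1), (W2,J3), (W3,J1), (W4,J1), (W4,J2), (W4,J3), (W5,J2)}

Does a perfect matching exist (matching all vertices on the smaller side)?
Yes, perfect matching exists (size 3)

Perfect matching: {(W3,J1), (W4,J3), (W5,J2)}
All 3 vertices on the smaller side are matched.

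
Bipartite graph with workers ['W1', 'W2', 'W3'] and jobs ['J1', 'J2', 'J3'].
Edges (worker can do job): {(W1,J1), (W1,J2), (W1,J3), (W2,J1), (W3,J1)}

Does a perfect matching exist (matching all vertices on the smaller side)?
No, maximum matching has size 2 < 3

Maximum matching has size 2, need 3 for perfect matching.
Unmatched workers: ['W2']
Unmatched jobs: ['J2']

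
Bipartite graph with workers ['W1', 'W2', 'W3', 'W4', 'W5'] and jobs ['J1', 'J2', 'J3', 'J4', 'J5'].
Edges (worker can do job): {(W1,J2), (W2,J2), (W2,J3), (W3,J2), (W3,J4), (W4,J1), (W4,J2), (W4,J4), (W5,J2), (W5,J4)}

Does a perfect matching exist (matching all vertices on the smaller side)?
No, maximum matching has size 4 < 5

Maximum matching has size 4, need 5 for perfect matching.
Unmatched workers: ['W1']
Unmatched jobs: ['J5']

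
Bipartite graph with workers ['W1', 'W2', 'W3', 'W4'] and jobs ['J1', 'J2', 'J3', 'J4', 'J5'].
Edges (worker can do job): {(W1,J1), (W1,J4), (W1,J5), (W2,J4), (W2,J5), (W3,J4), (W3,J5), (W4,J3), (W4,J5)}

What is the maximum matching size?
Maximum matching size = 4

Maximum matching: {(W1,J1), (W2,J5), (W3,J4), (W4,J3)}
Size: 4

This assigns 4 workers to 4 distinct jobs.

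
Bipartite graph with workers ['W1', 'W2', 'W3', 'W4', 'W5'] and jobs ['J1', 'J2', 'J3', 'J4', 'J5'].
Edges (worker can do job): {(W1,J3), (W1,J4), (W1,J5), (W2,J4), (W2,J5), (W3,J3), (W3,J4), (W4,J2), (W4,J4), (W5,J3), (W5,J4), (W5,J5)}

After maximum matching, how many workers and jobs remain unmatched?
Unmatched: 1 workers, 1 jobs

Maximum matching size: 4
Workers: 5 total, 4 matched, 1 unmatched
Jobs: 5 total, 4 matched, 1 unmatched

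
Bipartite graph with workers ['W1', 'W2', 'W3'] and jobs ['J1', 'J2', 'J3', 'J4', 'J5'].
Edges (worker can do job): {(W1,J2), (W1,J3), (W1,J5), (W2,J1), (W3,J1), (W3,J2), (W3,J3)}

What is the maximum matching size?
Maximum matching size = 3

Maximum matching: {(W1,J5), (W2,J1), (W3,J3)}
Size: 3

This assigns 3 workers to 3 distinct jobs.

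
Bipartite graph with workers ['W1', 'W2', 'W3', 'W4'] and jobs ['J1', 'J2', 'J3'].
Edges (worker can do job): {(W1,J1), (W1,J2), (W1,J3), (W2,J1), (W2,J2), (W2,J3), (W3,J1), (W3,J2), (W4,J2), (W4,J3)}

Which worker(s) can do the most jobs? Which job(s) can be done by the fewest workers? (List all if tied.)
Most versatile: W1, W2 (3 jobs); Least covered: J1, J3 (3 workers)

Worker degrees (jobs they can do): W1:3, W2:3, W3:2, W4:2
Job degrees (workers who can do it): J1:3, J2:4, J3:3

Maximum worker degree is 3, achieved by: W1, W2
Minimum job degree is 3, achieved by: J1, J3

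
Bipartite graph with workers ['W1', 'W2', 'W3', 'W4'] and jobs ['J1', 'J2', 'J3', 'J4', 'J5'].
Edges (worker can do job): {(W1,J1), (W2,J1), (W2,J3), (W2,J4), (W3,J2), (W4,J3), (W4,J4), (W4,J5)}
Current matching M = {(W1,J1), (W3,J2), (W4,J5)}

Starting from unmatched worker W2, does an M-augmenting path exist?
Yes: W2 → J4

An M-augmenting path alternates non-matching / matching edges, starting and ending at unmatched vertices.
Path: W2 → J4
(J4 is unmatched in M, so the path is augmenting.)
Flipping edges along this path would increase |M| from 3 to 4.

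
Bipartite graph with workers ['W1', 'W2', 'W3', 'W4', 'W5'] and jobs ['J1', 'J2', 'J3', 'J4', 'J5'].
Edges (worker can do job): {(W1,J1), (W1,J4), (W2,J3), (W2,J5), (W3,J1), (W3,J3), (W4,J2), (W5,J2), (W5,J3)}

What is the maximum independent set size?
Maximum independent set = 5

By König's theorem:
- Min vertex cover = Max matching = 5
- Max independent set = Total vertices - Min vertex cover
- Max independent set = 10 - 5 = 5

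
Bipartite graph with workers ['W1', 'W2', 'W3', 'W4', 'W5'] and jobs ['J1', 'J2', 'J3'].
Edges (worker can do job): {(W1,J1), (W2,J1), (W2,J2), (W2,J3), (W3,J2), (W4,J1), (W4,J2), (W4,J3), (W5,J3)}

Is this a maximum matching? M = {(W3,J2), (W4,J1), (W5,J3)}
Yes, size 3 is maximum

Proposed matching has size 3.
Maximum matching size for this graph: 3.

This is a maximum matching.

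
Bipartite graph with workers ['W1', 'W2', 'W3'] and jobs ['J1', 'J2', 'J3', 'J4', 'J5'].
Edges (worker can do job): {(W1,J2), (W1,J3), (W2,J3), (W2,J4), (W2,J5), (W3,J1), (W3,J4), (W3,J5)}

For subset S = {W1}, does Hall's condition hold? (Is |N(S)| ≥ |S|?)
Yes: |N(S)| = 2, |S| = 1

Subset S = {W1}
Neighbors N(S) = {J2, J3}

|N(S)| = 2, |S| = 1
Hall's condition: |N(S)| ≥ |S| is satisfied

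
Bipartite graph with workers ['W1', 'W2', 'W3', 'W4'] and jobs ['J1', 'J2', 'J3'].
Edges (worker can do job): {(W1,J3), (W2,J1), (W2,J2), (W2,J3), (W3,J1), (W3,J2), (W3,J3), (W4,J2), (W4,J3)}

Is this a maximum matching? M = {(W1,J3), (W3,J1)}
No, size 2 is not maximum

Proposed matching has size 2.
Maximum matching size for this graph: 3.

This is NOT maximum - can be improved to size 3.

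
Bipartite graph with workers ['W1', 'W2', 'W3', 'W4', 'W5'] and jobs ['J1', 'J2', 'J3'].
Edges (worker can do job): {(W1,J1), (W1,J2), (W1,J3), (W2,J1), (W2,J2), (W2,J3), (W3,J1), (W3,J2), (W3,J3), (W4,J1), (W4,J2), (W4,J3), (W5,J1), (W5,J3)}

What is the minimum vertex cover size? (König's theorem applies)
Minimum vertex cover size = 3

By König's theorem: in bipartite graphs,
min vertex cover = max matching = 3

Maximum matching has size 3, so minimum vertex cover also has size 3.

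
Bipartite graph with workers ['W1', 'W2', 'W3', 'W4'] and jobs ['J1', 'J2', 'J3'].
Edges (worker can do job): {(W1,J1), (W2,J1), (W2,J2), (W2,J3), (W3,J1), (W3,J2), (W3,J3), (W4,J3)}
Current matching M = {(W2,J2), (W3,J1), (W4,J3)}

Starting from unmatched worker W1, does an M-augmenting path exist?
No augmenting path from W1

Alternating search from W1 reaches jobs: {J1, J2, J3}.
Every reachable job is already matched in M, and following those matched edges back to workers exposes no further unvisited jobs.
No M-augmenting path from W1 exists.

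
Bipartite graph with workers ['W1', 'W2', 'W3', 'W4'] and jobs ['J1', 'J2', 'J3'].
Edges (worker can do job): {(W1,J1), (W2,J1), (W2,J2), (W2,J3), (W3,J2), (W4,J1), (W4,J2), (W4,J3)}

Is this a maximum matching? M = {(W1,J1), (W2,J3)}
No, size 2 is not maximum

Proposed matching has size 2.
Maximum matching size for this graph: 3.

This is NOT maximum - can be improved to size 3.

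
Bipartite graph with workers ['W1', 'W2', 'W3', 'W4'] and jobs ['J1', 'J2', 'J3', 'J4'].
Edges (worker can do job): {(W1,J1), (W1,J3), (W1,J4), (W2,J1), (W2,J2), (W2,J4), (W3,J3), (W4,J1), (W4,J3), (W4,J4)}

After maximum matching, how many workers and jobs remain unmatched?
Unmatched: 0 workers, 0 jobs

Maximum matching size: 4
Workers: 4 total, 4 matched, 0 unmatched
Jobs: 4 total, 4 matched, 0 unmatched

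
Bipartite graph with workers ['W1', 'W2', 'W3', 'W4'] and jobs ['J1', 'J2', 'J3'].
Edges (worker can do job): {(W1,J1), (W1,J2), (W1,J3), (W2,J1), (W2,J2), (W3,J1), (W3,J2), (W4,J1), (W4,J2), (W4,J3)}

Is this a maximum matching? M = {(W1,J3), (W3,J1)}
No, size 2 is not maximum

Proposed matching has size 2.
Maximum matching size for this graph: 3.

This is NOT maximum - can be improved to size 3.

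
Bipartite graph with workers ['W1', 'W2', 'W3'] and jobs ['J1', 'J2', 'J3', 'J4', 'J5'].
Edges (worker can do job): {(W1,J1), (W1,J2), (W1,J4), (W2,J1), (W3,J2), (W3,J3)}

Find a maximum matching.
Matching: {(W1,J2), (W2,J1), (W3,J3)}

Maximum matching (size 3):
  W1 → J2
  W2 → J1
  W3 → J3

Each worker is assigned to at most one job, and each job to at most one worker.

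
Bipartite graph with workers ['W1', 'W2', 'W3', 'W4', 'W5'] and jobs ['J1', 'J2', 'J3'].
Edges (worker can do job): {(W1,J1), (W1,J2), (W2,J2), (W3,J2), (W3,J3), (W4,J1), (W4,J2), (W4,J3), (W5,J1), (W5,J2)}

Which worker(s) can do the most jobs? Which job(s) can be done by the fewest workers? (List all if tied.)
Most versatile: W4 (3 jobs); Least covered: J3 (2 workers)

Worker degrees (jobs they can do): W1:2, W2:1, W3:2, W4:3, W5:2
Job degrees (workers who can do it): J1:3, J2:5, J3:2

Maximum worker degree is 3, achieved by: W4
Minimum job degree is 2, achieved by: J3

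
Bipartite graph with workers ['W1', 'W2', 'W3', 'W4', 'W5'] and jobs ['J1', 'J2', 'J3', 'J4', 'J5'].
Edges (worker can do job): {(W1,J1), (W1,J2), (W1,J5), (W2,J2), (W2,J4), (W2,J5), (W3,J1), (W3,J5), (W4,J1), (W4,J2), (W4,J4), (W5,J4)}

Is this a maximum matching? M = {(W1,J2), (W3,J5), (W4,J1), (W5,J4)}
Yes, size 4 is maximum

Proposed matching has size 4.
Maximum matching size for this graph: 4.

This is a maximum matching.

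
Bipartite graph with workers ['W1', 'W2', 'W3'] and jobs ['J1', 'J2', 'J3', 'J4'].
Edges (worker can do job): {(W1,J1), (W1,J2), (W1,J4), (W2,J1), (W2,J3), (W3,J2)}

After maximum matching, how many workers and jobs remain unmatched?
Unmatched: 0 workers, 1 jobs

Maximum matching size: 3
Workers: 3 total, 3 matched, 0 unmatched
Jobs: 4 total, 3 matched, 1 unmatched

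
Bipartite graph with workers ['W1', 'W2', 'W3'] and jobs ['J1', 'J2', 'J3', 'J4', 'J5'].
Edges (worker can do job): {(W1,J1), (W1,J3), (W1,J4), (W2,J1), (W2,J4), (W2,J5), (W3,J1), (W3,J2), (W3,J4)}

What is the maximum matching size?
Maximum matching size = 3

Maximum matching: {(W1,J1), (W2,J4), (W3,J2)}
Size: 3

This assigns 3 workers to 3 distinct jobs.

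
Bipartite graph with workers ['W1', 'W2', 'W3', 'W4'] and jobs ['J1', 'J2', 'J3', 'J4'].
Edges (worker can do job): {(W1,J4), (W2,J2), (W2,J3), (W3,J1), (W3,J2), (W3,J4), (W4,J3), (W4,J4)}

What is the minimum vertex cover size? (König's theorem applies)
Minimum vertex cover size = 4

By König's theorem: in bipartite graphs,
min vertex cover = max matching = 4

Maximum matching has size 4, so minimum vertex cover also has size 4.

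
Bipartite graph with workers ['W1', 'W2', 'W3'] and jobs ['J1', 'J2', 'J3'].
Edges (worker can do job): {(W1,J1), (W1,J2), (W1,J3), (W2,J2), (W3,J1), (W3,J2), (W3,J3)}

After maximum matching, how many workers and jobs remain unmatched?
Unmatched: 0 workers, 0 jobs

Maximum matching size: 3
Workers: 3 total, 3 matched, 0 unmatched
Jobs: 3 total, 3 matched, 0 unmatched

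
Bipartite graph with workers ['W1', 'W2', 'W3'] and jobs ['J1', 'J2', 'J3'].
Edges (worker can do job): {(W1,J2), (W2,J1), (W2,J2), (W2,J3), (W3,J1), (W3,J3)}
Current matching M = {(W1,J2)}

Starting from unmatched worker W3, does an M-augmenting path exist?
Yes: W3 → J3

An M-augmenting path alternates non-matching / matching edges, starting and ending at unmatched vertices.
Path: W3 → J3
(J3 is unmatched in M, so the path is augmenting.)
Flipping edges along this path would increase |M| from 1 to 2.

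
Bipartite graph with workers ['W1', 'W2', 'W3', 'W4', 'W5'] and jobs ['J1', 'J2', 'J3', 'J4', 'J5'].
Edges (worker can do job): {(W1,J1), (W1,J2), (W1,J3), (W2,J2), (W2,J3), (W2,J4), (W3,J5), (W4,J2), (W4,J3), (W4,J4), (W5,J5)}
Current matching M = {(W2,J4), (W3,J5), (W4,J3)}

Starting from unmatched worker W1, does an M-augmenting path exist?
Yes: W1 → J3 → W4 → J2

An M-augmenting path alternates non-matching / matching edges, starting and ending at unmatched vertices.
Path: W1 → J3 → W4 → J2
(J2 is unmatched in M, so the path is augmenting.)
Flipping edges along this path would increase |M| from 3 to 4.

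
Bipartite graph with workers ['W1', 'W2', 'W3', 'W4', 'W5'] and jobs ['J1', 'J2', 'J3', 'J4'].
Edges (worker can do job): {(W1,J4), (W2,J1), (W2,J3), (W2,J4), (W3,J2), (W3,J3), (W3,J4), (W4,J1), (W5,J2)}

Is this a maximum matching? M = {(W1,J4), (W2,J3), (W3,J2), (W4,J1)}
Yes, size 4 is maximum

Proposed matching has size 4.
Maximum matching size for this graph: 4.

This is a maximum matching.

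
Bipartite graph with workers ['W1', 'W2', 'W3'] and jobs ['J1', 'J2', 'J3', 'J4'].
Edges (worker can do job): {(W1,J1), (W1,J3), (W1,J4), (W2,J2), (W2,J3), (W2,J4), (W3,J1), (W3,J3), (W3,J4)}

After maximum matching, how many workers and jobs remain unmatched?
Unmatched: 0 workers, 1 jobs

Maximum matching size: 3
Workers: 3 total, 3 matched, 0 unmatched
Jobs: 4 total, 3 matched, 1 unmatched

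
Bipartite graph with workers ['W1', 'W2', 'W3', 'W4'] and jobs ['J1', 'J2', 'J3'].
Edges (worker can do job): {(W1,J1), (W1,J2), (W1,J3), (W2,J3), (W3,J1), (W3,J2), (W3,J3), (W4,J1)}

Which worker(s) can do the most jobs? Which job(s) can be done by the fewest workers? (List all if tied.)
Most versatile: W1, W3 (3 jobs); Least covered: J2 (2 workers)

Worker degrees (jobs they can do): W1:3, W2:1, W3:3, W4:1
Job degrees (workers who can do it): J1:3, J2:2, J3:3

Maximum worker degree is 3, achieved by: W1, W3
Minimum job degree is 2, achieved by: J2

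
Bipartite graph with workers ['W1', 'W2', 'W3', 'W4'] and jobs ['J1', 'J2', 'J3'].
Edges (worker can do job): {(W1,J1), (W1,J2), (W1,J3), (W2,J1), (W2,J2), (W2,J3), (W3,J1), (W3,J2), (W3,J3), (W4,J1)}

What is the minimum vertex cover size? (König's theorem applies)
Minimum vertex cover size = 3

By König's theorem: in bipartite graphs,
min vertex cover = max matching = 3

Maximum matching has size 3, so minimum vertex cover also has size 3.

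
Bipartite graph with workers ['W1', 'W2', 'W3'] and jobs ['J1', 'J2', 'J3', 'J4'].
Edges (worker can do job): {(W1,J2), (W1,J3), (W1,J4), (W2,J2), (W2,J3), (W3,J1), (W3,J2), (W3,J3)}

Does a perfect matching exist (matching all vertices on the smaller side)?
Yes, perfect matching exists (size 3)

Perfect matching: {(W1,J4), (W2,J3), (W3,J2)}
All 3 vertices on the smaller side are matched.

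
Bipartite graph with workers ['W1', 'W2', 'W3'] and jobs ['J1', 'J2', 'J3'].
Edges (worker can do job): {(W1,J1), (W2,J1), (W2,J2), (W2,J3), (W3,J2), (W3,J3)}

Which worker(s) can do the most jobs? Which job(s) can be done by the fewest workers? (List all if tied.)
Most versatile: W2 (3 jobs); Least covered: J1, J2, J3 (2 workers)

Worker degrees (jobs they can do): W1:1, W2:3, W3:2
Job degrees (workers who can do it): J1:2, J2:2, J3:2

Maximum worker degree is 3, achieved by: W2
Minimum job degree is 2, achieved by: J1, J2, J3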